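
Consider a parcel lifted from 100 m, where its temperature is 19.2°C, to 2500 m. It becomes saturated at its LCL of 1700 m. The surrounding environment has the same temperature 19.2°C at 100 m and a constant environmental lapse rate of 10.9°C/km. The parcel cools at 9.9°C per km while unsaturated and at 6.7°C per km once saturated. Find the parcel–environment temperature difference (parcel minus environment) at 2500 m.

Parcel:
  100 → 1700 m (dry, 9.9°C/km): ΔT = -9.9 × 1.6 = -15.84°C → T = 3.36°C
  1700 → 2500 m (saturated, 6.7°C/km): ΔT = -6.7 × 0.8 = -5.36°C → T = -2°C
Environment:
  100 → 2500 m (environment, 10.9°C/km): ΔT = -10.9 × 2.4 = -26.16°C → T = -6.96°C
T_parcel − T_env = -2 − (-6.96) = +4.96°C

+4.96°C (parcel warmer than environment)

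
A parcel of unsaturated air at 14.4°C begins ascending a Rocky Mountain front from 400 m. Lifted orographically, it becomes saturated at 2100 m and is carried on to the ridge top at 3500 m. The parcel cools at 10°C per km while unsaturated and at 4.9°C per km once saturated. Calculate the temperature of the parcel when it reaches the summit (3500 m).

-9.46°C

400 → 2100 m (dry, 10°C/km): ΔT = -10 × 1.7 = -17°C → T = -2.6°C
2100 → 3500 m (saturated, 4.9°C/km): ΔT = -4.9 × 1.4 = -6.86°C → T = -9.46°C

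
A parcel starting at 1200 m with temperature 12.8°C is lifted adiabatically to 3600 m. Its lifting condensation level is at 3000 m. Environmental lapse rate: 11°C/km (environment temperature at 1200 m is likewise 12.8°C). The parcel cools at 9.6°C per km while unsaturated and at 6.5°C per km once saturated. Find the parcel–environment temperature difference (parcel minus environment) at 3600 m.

+5.22°C (parcel warmer than environment)

Parcel:
  1200–3000 m, dry: Δz = 1.8 km ⇒ ΔT = -17.28°C; T = -4.48°C
  3000–3600 m, saturated: Δz = 0.6 km ⇒ ΔT = -3.9°C; T = -8.38°C
Environment:
  1200–3600 m, environment: Δz = 2.4 km ⇒ ΔT = -26.4°C; T = -13.6°C
T_parcel − T_env = -8.38 − (-13.6) = +5.22°C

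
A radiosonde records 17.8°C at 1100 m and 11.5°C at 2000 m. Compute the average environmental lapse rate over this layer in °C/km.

7°C/km

Γ = −ΔT/Δz = (17.8 − 11.5) / (2000 − 1100) m
  = 6.3°C / 0.9 km = 7°C/km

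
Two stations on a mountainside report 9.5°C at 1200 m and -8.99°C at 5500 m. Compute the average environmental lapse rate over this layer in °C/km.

4.3°C/km

Γ = −ΔT/Δz = (9.5 − (-8.99)) / (5500 − 1200) m
  = 18.49°C / 4.3 km = 4.3°C/km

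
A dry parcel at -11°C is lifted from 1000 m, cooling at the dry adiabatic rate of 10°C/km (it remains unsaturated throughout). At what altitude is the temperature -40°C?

3900 m

Height above start = (-11 − (-40)) / 10 = 2.9 km
Altitude = 1000 m + 2900 m = 3900 m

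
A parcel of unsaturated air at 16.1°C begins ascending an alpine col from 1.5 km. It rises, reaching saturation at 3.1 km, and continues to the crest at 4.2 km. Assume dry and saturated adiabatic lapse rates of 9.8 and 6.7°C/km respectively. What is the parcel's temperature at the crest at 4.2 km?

-6.95°C

From 1500 m to 3100 m (dry): cools by 9.8 × 1.6 = 15.68°C, giving 0.42°C.
From 3100 m to 4200 m (saturated): cools by 6.7 × 1.1 = 7.37°C, giving -6.95°C.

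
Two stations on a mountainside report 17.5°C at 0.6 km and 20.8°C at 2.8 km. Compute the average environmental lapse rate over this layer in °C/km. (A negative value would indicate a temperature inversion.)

-1.5°C/km

Γ = −ΔT/Δz = (17.5 − 20.8) / (2800 − 600) m
  = -3.3°C / 2.2 km = -1.5°C/km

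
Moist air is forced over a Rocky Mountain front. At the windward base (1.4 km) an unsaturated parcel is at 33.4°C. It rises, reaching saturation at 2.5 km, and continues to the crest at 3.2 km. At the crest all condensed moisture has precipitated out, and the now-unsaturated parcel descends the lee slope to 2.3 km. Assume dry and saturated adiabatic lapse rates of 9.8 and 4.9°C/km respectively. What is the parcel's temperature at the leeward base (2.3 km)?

Dry to 2500 m: -9.8 × 1.1 km = -10.78°C, so T = 22.62°C.
Saturated to 3200 m: -4.9 × 0.7 km = -3.43°C, so T = 19.19°C.
Dry descent to 2300 m: +9.8 × 0.9 km = +8.82°C, so T = 28.01°C.

28.01°C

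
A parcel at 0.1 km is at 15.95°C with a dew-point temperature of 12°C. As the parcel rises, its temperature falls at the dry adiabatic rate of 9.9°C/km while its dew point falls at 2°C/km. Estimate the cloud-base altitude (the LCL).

T and T_d converge at 9.9 − 2 = 7.9°C per km
Height above start = (15.95 − 12) / 7.9 = 0.5 km
LCL altitude = 100 m + 500 m = 600 m

0.6 km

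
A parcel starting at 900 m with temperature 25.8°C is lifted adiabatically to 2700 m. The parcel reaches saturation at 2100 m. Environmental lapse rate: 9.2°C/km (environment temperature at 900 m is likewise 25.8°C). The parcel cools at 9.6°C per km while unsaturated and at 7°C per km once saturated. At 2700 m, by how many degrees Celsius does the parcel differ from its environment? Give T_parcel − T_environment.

Parcel:
  From 900 m to 2100 m (dry): cools by 9.6 × 1.2 = 11.52°C, giving 14.28°C.
  From 2100 m to 2700 m (saturated): cools by 7 × 0.6 = 4.2°C, giving 10.08°C.
Environment:
  From 900 m to 2700 m (environment): cools by 9.2 × 1.8 = 16.56°C, giving 9.24°C.
T_parcel − T_env = 10.08 − 9.24 = +0.84°C

+0.84°C (parcel warmer than environment)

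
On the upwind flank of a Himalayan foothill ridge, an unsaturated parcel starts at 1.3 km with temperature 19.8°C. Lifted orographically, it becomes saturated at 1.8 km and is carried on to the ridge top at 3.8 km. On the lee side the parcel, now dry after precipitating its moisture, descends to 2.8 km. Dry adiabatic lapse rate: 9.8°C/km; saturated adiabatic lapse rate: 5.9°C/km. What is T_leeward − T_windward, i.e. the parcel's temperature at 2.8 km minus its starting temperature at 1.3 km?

-6.9°C

Dry to 1800 m: -9.8 × 0.5 km = -4.9°C, so T = 14.9°C.
Saturated to 3800 m: -5.9 × 2 km = -11.8°C, so T = 3.1°C.
Dry descent to 2800 m: +9.8 × 1 km = +9.8°C, so T = 12.9°C.
Net change vs windward start: 12.9 − 19.8 = -6.9°C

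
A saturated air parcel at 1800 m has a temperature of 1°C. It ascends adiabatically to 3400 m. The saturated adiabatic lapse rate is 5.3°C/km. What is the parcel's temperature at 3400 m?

1800–3400 m, saturated adiabatic: Δz = 1.6 km ⇒ ΔT = -8.48°C; T = -7.48°C

-7.48°C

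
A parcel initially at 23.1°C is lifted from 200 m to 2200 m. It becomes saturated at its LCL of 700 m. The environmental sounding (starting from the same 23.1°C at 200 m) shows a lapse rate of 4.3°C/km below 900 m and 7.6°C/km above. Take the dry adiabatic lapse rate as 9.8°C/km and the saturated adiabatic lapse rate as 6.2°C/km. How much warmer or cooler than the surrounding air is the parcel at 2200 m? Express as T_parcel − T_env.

Parcel:
  From 200 m to 700 m (dry): cools by 9.8 × 0.5 = 4.9°C, giving 18.2°C.
  From 700 m to 2200 m (saturated): cools by 6.2 × 1.5 = 9.3°C, giving 8.9°C.
Environment:
  From 200 m to 900 m (environment, lower layer): cools by 4.3 × 0.7 = 3.01°C, giving 20.09°C.
  From 900 m to 2200 m (environment, upper layer): cools by 7.6 × 1.3 = 9.88°C, giving 10.21°C.
T_parcel − T_env = 8.9 − 10.21 = -1.31°C

-1.31°C (parcel cooler than environment)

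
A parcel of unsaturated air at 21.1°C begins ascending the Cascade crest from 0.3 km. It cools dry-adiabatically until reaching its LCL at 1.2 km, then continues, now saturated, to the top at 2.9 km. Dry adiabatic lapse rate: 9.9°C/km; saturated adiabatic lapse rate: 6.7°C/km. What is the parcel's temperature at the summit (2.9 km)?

From 300 m to 1200 m (dry): cools by 9.9 × 0.9 = 8.91°C, giving 12.19°C.
From 1200 m to 2900 m (saturated): cools by 6.7 × 1.7 = 11.39°C, giving 0.8°C.

0.8°C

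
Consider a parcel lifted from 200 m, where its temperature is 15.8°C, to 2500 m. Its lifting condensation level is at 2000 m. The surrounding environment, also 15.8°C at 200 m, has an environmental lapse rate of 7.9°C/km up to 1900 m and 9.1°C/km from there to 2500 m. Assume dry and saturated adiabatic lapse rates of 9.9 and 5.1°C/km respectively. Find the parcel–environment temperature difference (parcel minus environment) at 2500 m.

Parcel:
  200–2000 m, dry: Δz = 1.8 km ⇒ ΔT = -17.82°C; T = -2.02°C
  2000–2500 m, saturated: Δz = 0.5 km ⇒ ΔT = -2.55°C; T = -4.57°C
Environment:
  200–1900 m, environment, lower layer: Δz = 1.7 km ⇒ ΔT = -13.43°C; T = 2.37°C
  1900–2500 m, environment, upper layer: Δz = 0.6 km ⇒ ΔT = -5.46°C; T = -3.09°C
T_parcel − T_env = -4.57 − (-3.09) = -1.48°C

-1.48°C (parcel cooler than environment)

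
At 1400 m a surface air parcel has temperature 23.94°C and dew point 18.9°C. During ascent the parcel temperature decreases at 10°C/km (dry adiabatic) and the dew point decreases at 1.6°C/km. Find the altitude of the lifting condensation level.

T and T_d converge at 10 − 1.6 = 8.4°C per km
Height above start = (23.94 − 18.9) / 8.4 = 0.6 km
LCL altitude = 1400 m + 600 m = 2000 m

2000 m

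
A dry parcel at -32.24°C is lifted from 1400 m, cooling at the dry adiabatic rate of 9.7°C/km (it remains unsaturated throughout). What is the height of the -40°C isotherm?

2200 m

Height above start = (-32.24 − (-40)) / 9.7 = 0.8 km
Altitude = 1400 m + 800 m = 2200 m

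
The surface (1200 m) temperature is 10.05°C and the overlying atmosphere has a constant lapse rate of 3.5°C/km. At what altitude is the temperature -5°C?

Height above start = (10.05 − (-5)) / 3.5 = 4.3 km
Altitude = 1200 m + 4300 m = 5500 m

5500 m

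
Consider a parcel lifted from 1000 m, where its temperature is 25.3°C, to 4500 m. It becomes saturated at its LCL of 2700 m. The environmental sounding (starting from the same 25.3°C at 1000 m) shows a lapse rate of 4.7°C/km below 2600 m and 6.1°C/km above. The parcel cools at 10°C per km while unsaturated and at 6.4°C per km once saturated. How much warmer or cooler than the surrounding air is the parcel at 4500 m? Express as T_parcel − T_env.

Parcel:
  Dry to 2700 m: -10 × 1.7 km = -17°C, so T = 8.3°C.
  Saturated to 4500 m: -6.4 × 1.8 km = -11.52°C, so T = -3.22°C.
Environment:
  Environment, lower layer to 2600 m: -4.7 × 1.6 km = -7.52°C, so T = 17.78°C.
  Environment, upper layer to 4500 m: -6.1 × 1.9 km = -11.59°C, so T = 6.19°C.
T_parcel − T_env = -3.22 − 6.19 = -9.41°C

-9.41°C (parcel cooler than environment)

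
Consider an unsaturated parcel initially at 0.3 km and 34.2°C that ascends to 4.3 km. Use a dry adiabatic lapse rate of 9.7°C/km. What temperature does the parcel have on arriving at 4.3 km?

300 → 4300 m (dry adiabatic, 9.7°C/km): ΔT = -9.7 × 4 = -38.8°C → T = -4.6°C

-4.6°C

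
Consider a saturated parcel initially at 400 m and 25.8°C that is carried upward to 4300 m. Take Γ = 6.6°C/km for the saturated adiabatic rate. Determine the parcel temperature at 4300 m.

0.06°C

Saturated adiabatic to 4300 m: -6.6 × 3.9 km = -25.74°C, so T = 0.06°C.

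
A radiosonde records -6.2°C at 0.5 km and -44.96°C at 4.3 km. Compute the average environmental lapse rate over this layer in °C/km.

Γ = −ΔT/Δz = (-6.2 − (-44.96)) / (4300 − 500) m
  = 38.76°C / 3.8 km = 10.2°C/km

10.2°C/km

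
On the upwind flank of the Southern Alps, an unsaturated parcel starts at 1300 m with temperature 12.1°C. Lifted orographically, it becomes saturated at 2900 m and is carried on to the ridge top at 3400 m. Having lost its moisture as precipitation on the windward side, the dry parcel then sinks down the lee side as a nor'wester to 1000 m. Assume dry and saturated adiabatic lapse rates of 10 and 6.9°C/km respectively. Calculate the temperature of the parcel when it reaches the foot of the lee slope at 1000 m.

16.65°C

Dry to 2900 m: -10 × 1.6 km = -16°C, so T = -3.9°C.
Saturated to 3400 m: -6.9 × 0.5 km = -3.45°C, so T = -7.35°C.
Dry descent to 1000 m: +10 × 2.4 km = +24°C, so T = 16.65°C.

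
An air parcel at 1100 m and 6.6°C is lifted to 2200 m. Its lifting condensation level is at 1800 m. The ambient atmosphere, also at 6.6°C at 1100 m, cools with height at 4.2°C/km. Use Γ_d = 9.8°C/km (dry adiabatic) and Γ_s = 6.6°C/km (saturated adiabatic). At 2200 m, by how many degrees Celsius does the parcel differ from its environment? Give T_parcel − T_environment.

-4.88°C (parcel cooler than environment)

Parcel:
  1100 → 1800 m (dry, 9.8°C/km): ΔT = -9.8 × 0.7 = -6.86°C → T = -0.26°C
  1800 → 2200 m (saturated, 6.6°C/km): ΔT = -6.6 × 0.4 = -2.64°C → T = -2.9°C
Environment:
  1100 → 2200 m (environment, 4.2°C/km): ΔT = -4.2 × 1.1 = -4.62°C → T = 1.98°C
T_parcel − T_env = -2.9 − 1.98 = -4.88°C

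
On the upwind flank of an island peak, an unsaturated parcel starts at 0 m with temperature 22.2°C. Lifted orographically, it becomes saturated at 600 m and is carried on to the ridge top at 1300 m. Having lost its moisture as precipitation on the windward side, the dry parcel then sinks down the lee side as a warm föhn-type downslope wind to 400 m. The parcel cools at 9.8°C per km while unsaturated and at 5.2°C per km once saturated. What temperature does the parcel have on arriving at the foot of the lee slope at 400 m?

From 0 m to 600 m (dry): cools by 9.8 × 0.6 = 5.88°C, giving 16.32°C.
From 600 m to 1300 m (saturated): cools by 5.2 × 0.7 = 3.64°C, giving 12.68°C.
From 1300 m to 400 m (dry descent): warms by 9.8 × 0.9 = 8.82°C, giving 21.5°C.

21.5°C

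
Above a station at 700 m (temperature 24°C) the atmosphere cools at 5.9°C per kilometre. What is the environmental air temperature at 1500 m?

700–1500 m, environmental: Δz = 0.8 km ⇒ ΔT = -4.72°C; T = 19.28°C

19.28°C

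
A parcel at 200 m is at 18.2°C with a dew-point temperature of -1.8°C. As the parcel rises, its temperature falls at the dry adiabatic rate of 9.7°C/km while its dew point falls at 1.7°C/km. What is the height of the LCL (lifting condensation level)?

2700 m

T and T_d converge at 9.7 − 1.7 = 8°C per km
Height above start = (18.2 − (-1.8)) / 8 = 2.5 km
LCL altitude = 200 m + 2500 m = 2700 m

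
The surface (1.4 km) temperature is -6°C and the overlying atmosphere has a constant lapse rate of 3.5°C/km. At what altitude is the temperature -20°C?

Height above start = (-6 − (-20)) / 3.5 = 4 km
Altitude = 1400 m + 4000 m = 5400 m

5.4 km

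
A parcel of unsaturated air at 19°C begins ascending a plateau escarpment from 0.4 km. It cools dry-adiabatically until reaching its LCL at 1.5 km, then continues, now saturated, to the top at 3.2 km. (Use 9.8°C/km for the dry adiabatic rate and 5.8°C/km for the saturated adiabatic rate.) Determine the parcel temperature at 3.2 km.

-1.64°C

From 400 m to 1500 m (dry): cools by 9.8 × 1.1 = 10.78°C, giving 8.22°C.
From 1500 m to 3200 m (saturated): cools by 5.8 × 1.7 = 9.86°C, giving -1.64°C.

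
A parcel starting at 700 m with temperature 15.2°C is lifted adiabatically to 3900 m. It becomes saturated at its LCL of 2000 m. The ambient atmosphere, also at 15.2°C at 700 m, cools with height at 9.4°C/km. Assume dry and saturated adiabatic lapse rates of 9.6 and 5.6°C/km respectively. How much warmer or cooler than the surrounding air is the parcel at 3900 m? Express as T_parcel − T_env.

Parcel:
  700–2000 m, dry: Δz = 1.3 km ⇒ ΔT = -12.48°C; T = 2.72°C
  2000–3900 m, saturated: Δz = 1.9 km ⇒ ΔT = -10.64°C; T = -7.92°C
Environment:
  700–3900 m, environment: Δz = 3.2 km ⇒ ΔT = -30.08°C; T = -14.88°C
T_parcel − T_env = -7.92 − (-14.88) = +6.96°C

+6.96°C (parcel warmer than environment)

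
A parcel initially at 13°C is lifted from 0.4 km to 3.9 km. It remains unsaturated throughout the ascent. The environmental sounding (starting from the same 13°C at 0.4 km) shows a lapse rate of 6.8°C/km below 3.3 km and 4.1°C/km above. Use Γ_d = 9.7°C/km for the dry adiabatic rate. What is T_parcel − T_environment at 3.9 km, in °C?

Parcel:
  400–3900 m, dry: Δz = 3.5 km ⇒ ΔT = -33.95°C; T = -20.95°C
Environment:
  400–3300 m, environment, lower layer: Δz = 2.9 km ⇒ ΔT = -19.72°C; T = -6.72°C
  3300–3900 m, environment, upper layer: Δz = 0.6 km ⇒ ΔT = -2.46°C; T = -9.18°C
T_parcel − T_env = -20.95 − (-9.18) = -11.77°C

-11.77°C (parcel cooler than environment)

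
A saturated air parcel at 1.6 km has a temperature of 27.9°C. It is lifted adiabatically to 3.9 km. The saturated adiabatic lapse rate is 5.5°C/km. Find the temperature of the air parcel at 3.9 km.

1600 → 3900 m (saturated adiabatic, 5.5°C/km): ΔT = -5.5 × 2.3 = -12.65°C → T = 15.25°C

15.25°C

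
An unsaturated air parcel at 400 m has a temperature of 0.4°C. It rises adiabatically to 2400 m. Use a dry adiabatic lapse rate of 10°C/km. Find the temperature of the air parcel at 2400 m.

400–2400 m, dry adiabatic: Δz = 2 km ⇒ ΔT = -20°C; T = -19.6°C

-19.6°C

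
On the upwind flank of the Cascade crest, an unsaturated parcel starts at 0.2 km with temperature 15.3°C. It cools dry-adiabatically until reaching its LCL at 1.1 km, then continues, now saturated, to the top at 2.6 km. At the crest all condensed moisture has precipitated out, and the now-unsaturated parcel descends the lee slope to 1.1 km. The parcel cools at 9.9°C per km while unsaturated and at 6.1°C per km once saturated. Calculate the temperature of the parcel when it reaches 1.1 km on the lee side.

200–1100 m, dry: Δz = 0.9 km ⇒ ΔT = -8.91°C; T = 6.39°C
1100–2600 m, saturated: Δz = 1.5 km ⇒ ΔT = -9.15°C; T = -2.76°C
2600–1100 m, dry descent: Δz = 1.5 km ⇒ ΔT = +14.85°C; T = 12.09°C

12.09°C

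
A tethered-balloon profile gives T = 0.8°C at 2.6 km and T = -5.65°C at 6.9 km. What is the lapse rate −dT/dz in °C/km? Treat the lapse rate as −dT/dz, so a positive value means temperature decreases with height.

1.5°C/km

Γ = −ΔT/Δz = (0.8 − (-5.65)) / (6900 − 2600) m
  = 6.45°C / 4.3 km = 1.5°C/km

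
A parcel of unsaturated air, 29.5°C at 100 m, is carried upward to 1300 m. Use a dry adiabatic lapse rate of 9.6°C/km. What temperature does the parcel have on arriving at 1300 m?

17.98°C

Dry adiabatic to 1300 m: -9.6 × 1.2 km = -11.52°C, so T = 17.98°C.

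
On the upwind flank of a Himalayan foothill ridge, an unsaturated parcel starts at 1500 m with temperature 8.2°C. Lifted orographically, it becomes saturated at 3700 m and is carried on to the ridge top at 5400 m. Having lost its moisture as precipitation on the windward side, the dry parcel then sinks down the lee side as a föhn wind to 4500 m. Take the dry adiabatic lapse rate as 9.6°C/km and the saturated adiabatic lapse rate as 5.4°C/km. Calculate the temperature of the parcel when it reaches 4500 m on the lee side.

1500 → 3700 m (dry, 9.6°C/km): ΔT = -9.6 × 2.2 = -21.12°C → T = -12.92°C
3700 → 5400 m (saturated, 5.4°C/km): ΔT = -5.4 × 1.7 = -9.18°C → T = -22.1°C
5400 → 4500 m (dry descent, 9.6°C/km): ΔT = +9.6 × 0.9 = +8.64°C → T = -13.46°C

-13.46°C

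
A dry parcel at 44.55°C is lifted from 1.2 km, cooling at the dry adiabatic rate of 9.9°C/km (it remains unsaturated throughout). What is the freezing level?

Height above start = (44.55 − 0) / 9.9 = 4.5 km
Altitude = 1200 m + 4500 m = 5700 m

5.7 km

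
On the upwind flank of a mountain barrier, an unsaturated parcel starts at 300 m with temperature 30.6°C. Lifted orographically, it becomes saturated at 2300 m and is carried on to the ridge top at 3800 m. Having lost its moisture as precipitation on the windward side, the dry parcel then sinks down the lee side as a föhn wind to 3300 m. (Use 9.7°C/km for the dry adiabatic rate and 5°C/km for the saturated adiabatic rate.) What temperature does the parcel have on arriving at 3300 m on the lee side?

8.55°C

Dry to 2300 m: -9.7 × 2 km = -19.4°C, so T = 11.2°C.
Saturated to 3800 m: -5 × 1.5 km = -7.5°C, so T = 3.7°C.
Dry descent to 3300 m: +9.7 × 0.5 km = +4.85°C, so T = 8.55°C.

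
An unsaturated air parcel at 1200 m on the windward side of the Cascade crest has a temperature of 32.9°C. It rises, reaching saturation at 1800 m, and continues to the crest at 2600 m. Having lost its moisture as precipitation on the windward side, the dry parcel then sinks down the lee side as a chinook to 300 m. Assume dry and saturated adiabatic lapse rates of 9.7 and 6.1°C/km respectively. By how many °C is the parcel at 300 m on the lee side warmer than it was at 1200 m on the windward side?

1200 → 1800 m (dry, 9.7°C/km): ΔT = -9.7 × 0.6 = -5.82°C → T = 27.08°C
1800 → 2600 m (saturated, 6.1°C/km): ΔT = -6.1 × 0.8 = -4.88°C → T = 22.2°C
2600 → 300 m (dry descent, 9.7°C/km): ΔT = +9.7 × 2.3 = +22.31°C → T = 44.51°C
Net change vs windward start: 44.51 − 32.9 = +11.61°C

+11.61°C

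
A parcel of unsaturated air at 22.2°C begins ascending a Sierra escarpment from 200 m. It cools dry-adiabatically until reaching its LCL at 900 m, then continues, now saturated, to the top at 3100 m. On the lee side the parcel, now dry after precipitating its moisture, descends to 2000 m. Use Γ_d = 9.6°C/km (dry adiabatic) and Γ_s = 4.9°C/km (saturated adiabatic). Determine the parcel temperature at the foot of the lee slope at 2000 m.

15.26°C

200–900 m, dry: Δz = 0.7 km ⇒ ΔT = -6.72°C; T = 15.48°C
900–3100 m, saturated: Δz = 2.2 km ⇒ ΔT = -10.78°C; T = 4.7°C
3100–2000 m, dry descent: Δz = 1.1 km ⇒ ΔT = +10.56°C; T = 15.26°C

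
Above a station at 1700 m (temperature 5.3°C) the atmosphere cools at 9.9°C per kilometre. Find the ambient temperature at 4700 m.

-24.4°C

From 1700 m to 4700 m (environmental): cools by 9.9 × 3 = 29.7°C, giving -24.4°C.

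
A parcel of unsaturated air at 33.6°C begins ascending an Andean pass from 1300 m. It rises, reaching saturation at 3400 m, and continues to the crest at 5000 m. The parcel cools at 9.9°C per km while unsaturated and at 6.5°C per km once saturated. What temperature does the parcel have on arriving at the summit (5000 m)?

1300 → 3400 m (dry, 9.9°C/km): ΔT = -9.9 × 2.1 = -20.79°C → T = 12.81°C
3400 → 5000 m (saturated, 6.5°C/km): ΔT = -6.5 × 1.6 = -10.4°C → T = 2.41°C

2.41°C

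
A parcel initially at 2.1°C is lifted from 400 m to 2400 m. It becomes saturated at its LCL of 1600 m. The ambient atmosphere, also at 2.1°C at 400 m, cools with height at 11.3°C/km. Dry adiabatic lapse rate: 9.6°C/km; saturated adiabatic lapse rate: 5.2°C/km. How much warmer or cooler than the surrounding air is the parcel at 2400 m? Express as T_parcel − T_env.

+6.92°C (parcel warmer than environment)

Parcel:
  400 → 1600 m (dry, 9.6°C/km): ΔT = -9.6 × 1.2 = -11.52°C → T = -9.42°C
  1600 → 2400 m (saturated, 5.2°C/km): ΔT = -5.2 × 0.8 = -4.16°C → T = -13.58°C
Environment:
  400 → 2400 m (environment, 11.3°C/km): ΔT = -11.3 × 2 = -22.6°C → T = -20.5°C
T_parcel − T_env = -13.58 − (-20.5) = +6.92°C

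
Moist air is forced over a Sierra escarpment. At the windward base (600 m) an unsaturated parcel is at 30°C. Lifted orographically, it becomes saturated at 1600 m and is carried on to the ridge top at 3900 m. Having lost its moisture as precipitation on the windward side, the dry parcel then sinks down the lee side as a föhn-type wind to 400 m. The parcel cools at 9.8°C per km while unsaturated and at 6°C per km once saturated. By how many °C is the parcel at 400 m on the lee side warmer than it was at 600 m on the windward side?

Dry to 1600 m: -9.8 × 1 km = -9.8°C, so T = 20.2°C.
Saturated to 3900 m: -6 × 2.3 km = -13.8°C, so T = 6.4°C.
Dry descent to 400 m: +9.8 × 3.5 km = +34.3°C, so T = 40.7°C.
Net change vs windward start: 40.7 − 30 = +10.7°C

+10.7°C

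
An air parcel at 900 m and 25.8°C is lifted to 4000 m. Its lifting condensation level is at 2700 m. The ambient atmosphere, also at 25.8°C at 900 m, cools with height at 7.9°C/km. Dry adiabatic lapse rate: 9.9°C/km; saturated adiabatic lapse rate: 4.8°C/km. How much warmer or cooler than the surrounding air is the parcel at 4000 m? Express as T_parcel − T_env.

Parcel:
  Dry to 2700 m: -9.9 × 1.8 km = -17.82°C, so T = 7.98°C.
  Saturated to 4000 m: -4.8 × 1.3 km = -6.24°C, so T = 1.74°C.
Environment:
  Environment to 4000 m: -7.9 × 3.1 km = -24.49°C, so T = 1.31°C.
T_parcel − T_env = 1.74 − 1.31 = +0.43°C

+0.43°C (parcel warmer than environment)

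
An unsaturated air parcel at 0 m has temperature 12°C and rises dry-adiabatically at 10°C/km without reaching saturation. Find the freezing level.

1200 m

Height above start = (12 − 0) / 10 = 1.2 km
Altitude = 0 m + 1200 m = 1200 m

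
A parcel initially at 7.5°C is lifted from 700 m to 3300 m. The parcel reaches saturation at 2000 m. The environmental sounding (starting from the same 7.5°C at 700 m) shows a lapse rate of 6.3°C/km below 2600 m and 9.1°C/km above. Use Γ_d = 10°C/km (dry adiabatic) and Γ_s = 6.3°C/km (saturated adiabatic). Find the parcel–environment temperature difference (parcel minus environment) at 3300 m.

Parcel:
  700–2000 m, dry: Δz = 1.3 km ⇒ ΔT = -13°C; T = -5.5°C
  2000–3300 m, saturated: Δz = 1.3 km ⇒ ΔT = -8.19°C; T = -13.69°C
Environment:
  700–2600 m, environment, lower layer: Δz = 1.9 km ⇒ ΔT = -11.97°C; T = -4.47°C
  2600–3300 m, environment, upper layer: Δz = 0.7 km ⇒ ΔT = -6.37°C; T = -10.84°C
T_parcel − T_env = -13.69 − (-10.84) = -2.85°C

-2.85°C (parcel cooler than environment)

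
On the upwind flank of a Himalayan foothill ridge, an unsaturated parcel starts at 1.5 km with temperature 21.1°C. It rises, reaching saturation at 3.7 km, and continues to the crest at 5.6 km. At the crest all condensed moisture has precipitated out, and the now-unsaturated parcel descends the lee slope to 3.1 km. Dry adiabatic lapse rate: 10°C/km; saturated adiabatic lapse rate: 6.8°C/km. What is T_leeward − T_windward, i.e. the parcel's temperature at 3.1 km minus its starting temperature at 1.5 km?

From 1500 m to 3700 m (dry): cools by 10 × 2.2 = 22°C, giving -0.9°C.
From 3700 m to 5600 m (saturated): cools by 6.8 × 1.9 = 12.92°C, giving -13.82°C.
From 5600 m to 3100 m (dry descent): warms by 10 × 2.5 = 25°C, giving 11.18°C.
Net change vs windward start: 11.18 − 21.1 = -9.92°C

-9.92°C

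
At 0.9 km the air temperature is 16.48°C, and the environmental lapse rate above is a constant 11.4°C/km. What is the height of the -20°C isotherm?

Height above start = (16.48 − (-20)) / 11.4 = 3.2 km
Altitude = 900 m + 3200 m = 4100 m

4.1 km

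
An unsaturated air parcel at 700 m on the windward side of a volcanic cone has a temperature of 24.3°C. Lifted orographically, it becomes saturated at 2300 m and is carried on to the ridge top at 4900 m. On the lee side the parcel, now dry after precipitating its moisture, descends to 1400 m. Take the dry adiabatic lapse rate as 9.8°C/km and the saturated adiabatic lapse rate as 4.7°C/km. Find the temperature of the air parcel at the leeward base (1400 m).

700–2300 m, dry: Δz = 1.6 km ⇒ ΔT = -15.68°C; T = 8.62°C
2300–4900 m, saturated: Δz = 2.6 km ⇒ ΔT = -12.22°C; T = -3.6°C
4900–1400 m, dry descent: Δz = 3.5 km ⇒ ΔT = +34.3°C; T = 30.7°C

30.7°C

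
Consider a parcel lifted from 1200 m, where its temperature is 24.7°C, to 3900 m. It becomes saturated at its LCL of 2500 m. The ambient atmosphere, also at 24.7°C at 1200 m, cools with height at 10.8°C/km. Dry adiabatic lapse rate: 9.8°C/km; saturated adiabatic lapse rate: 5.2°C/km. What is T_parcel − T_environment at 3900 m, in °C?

Parcel:
  1200–2500 m, dry: Δz = 1.3 km ⇒ ΔT = -12.74°C; T = 11.96°C
  2500–3900 m, saturated: Δz = 1.4 km ⇒ ΔT = -7.28°C; T = 4.68°C
Environment:
  1200–3900 m, environment: Δz = 2.7 km ⇒ ΔT = -29.16°C; T = -4.46°C
T_parcel − T_env = 4.68 − (-4.46) = +9.14°C

+9.14°C (parcel warmer than environment)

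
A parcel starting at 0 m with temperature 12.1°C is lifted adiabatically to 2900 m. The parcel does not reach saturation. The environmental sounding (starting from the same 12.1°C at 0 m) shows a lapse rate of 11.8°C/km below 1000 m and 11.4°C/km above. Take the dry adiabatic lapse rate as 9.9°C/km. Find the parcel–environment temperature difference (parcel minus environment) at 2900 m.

Parcel:
  From 0 m to 2900 m (dry): cools by 9.9 × 2.9 = 28.71°C, giving -16.61°C.
Environment:
  From 0 m to 1000 m (environment, lower layer): cools by 11.8 × 1 = 11.8°C, giving 0.3°C.
  From 1000 m to 2900 m (environment, upper layer): cools by 11.4 × 1.9 = 21.66°C, giving -21.36°C.
T_parcel − T_env = -16.61 − (-21.36) = +4.75°C

+4.75°C (parcel warmer than environment)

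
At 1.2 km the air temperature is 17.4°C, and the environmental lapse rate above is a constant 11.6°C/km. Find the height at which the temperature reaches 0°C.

Height above start = (17.4 − 0) / 11.6 = 1.5 km
Altitude = 1200 m + 1500 m = 2700 m

2.7 km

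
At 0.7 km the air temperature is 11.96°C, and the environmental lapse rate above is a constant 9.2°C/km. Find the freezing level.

Height above start = (11.96 − 0) / 9.2 = 1.3 km
Altitude = 700 m + 1300 m = 2000 m

2 km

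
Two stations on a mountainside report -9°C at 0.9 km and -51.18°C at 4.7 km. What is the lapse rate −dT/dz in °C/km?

Γ = −ΔT/Δz = (-9 − (-51.18)) / (4700 − 900) m
  = 42.18°C / 3.8 km = 11.1°C/km

11.1°C/km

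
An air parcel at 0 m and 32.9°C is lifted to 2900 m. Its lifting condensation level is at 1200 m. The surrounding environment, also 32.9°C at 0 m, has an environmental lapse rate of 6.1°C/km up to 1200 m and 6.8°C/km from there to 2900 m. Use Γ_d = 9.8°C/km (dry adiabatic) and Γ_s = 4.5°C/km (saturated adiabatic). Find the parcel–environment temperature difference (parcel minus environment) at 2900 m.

Parcel:
  From 0 m to 1200 m (dry): cools by 9.8 × 1.2 = 11.76°C, giving 21.14°C.
  From 1200 m to 2900 m (saturated): cools by 4.5 × 1.7 = 7.65°C, giving 13.49°C.
Environment:
  From 0 m to 1200 m (environment, lower layer): cools by 6.1 × 1.2 = 7.32°C, giving 25.58°C.
  From 1200 m to 2900 m (environment, upper layer): cools by 6.8 × 1.7 = 11.56°C, giving 14.02°C.
T_parcel − T_env = 13.49 − 14.02 = -0.53°C

-0.53°C (parcel cooler than environment)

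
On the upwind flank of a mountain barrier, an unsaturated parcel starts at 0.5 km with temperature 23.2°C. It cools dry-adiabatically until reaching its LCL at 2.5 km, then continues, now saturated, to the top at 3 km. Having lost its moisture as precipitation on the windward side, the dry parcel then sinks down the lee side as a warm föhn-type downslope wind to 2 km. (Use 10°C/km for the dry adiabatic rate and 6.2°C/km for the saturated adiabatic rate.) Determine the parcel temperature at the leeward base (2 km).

10.1°C

Dry to 2500 m: -10 × 2 km = -20°C, so T = 3.2°C.
Saturated to 3000 m: -6.2 × 0.5 km = -3.1°C, so T = 0.1°C.
Dry descent to 2000 m: +10 × 1 km = +10°C, so T = 10.1°C.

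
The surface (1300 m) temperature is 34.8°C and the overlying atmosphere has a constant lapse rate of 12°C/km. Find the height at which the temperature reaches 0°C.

4200 m

Height above start = (34.8 − 0) / 12 = 2.9 km
Altitude = 1300 m + 2900 m = 4200 m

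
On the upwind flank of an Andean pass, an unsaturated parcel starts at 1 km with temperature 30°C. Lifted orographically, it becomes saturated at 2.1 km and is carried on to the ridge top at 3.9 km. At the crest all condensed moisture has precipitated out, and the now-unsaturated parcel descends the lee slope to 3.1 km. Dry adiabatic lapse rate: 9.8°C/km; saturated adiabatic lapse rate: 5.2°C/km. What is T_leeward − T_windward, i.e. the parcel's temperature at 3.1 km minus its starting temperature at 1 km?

-12.3°C

Dry to 2100 m: -9.8 × 1.1 km = -10.78°C, so T = 19.22°C.
Saturated to 3900 m: -5.2 × 1.8 km = -9.36°C, so T = 9.86°C.
Dry descent to 3100 m: +9.8 × 0.8 km = +7.84°C, so T = 17.7°C.
Net change vs windward start: 17.7 − 30 = -12.3°C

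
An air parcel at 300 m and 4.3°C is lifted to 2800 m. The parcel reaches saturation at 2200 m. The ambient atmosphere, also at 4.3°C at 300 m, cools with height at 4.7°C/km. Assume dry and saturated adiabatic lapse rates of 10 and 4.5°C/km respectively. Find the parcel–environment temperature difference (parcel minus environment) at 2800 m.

Parcel:
  300 → 2200 m (dry, 10°C/km): ΔT = -10 × 1.9 = -19°C → T = -14.7°C
  2200 → 2800 m (saturated, 4.5°C/km): ΔT = -4.5 × 0.6 = -2.7°C → T = -17.4°C
Environment:
  300 → 2800 m (environment, 4.7°C/km): ΔT = -4.7 × 2.5 = -11.75°C → T = -7.45°C
T_parcel − T_env = -17.4 − (-7.45) = -9.95°C

-9.95°C (parcel cooler than environment)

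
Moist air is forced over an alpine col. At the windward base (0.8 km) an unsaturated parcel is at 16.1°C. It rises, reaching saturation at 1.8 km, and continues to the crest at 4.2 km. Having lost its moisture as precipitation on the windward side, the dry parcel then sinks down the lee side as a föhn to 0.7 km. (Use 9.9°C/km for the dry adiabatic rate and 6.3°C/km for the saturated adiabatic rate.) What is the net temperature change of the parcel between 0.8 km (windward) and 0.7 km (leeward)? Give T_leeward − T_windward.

+9.63°C

Dry to 1800 m: -9.9 × 1 km = -9.9°C, so T = 6.2°C.
Saturated to 4200 m: -6.3 × 2.4 km = -15.12°C, so T = -8.92°C.
Dry descent to 700 m: +9.9 × 3.5 km = +34.65°C, so T = 25.73°C.
Net change vs windward start: 25.73 − 16.1 = +9.63°C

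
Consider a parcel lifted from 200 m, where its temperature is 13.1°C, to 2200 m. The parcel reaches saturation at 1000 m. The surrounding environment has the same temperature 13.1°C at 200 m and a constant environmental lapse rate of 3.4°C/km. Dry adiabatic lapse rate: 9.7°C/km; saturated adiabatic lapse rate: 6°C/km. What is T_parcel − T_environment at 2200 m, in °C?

-8.16°C (parcel cooler than environment)

Parcel:
  200 → 1000 m (dry, 9.7°C/km): ΔT = -9.7 × 0.8 = -7.76°C → T = 5.34°C
  1000 → 2200 m (saturated, 6°C/km): ΔT = -6 × 1.2 = -7.2°C → T = -1.86°C
Environment:
  200 → 2200 m (environment, 3.4°C/km): ΔT = -3.4 × 2 = -6.8°C → T = 6.3°C
T_parcel − T_env = -1.86 − 6.3 = -8.16°C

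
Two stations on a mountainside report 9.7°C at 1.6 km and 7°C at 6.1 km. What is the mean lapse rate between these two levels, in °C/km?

Γ = −ΔT/Δz = (9.7 − 7) / (6100 − 1600) m
  = 2.7°C / 4.5 km = 0.6°C/km

0.6°C/km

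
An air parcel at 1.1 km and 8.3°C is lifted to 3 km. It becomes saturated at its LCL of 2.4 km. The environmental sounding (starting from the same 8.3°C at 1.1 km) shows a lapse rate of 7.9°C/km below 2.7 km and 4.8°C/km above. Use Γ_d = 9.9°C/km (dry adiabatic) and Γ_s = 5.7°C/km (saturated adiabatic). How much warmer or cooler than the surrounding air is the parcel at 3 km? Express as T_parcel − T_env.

Parcel:
  From 1100 m to 2400 m (dry): cools by 9.9 × 1.3 = 12.87°C, giving -4.57°C.
  From 2400 m to 3000 m (saturated): cools by 5.7 × 0.6 = 3.42°C, giving -7.99°C.
Environment:
  From 1100 m to 2700 m (environment, lower layer): cools by 7.9 × 1.6 = 12.64°C, giving -4.34°C.
  From 2700 m to 3000 m (environment, upper layer): cools by 4.8 × 0.3 = 1.44°C, giving -5.78°C.
T_parcel − T_env = -7.99 − (-5.78) = -2.21°C

-2.21°C (parcel cooler than environment)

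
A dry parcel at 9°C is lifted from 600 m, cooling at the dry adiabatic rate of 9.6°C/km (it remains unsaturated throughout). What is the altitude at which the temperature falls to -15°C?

Height above start = (9 − (-15)) / 9.6 = 2.5 km
Altitude = 600 m + 2500 m = 3100 m

3100 m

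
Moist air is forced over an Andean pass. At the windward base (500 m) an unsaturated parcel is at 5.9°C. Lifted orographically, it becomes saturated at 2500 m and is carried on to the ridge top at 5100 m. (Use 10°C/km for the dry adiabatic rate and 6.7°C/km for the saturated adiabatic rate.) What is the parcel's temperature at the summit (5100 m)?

From 500 m to 2500 m (dry): cools by 10 × 2 = 20°C, giving -14.1°C.
From 2500 m to 5100 m (saturated): cools by 6.7 × 2.6 = 17.42°C, giving -31.52°C.

-31.52°C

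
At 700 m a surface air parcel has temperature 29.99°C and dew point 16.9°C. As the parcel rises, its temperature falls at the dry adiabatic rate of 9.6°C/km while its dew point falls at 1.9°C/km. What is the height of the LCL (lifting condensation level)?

T and T_d converge at 9.6 − 1.9 = 7.7°C per km
Height above start = (29.99 − 16.9) / 7.7 = 1.7 km
LCL altitude = 700 m + 1700 m = 2400 m

2400 m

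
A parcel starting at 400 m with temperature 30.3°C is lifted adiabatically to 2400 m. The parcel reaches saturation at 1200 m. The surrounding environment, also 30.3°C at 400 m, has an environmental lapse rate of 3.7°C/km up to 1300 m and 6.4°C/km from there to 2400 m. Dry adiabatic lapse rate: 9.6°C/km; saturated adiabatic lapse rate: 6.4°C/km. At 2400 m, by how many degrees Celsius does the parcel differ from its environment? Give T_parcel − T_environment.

-4.99°C (parcel cooler than environment)

Parcel:
  From 400 m to 1200 m (dry): cools by 9.6 × 0.8 = 7.68°C, giving 22.62°C.
  From 1200 m to 2400 m (saturated): cools by 6.4 × 1.2 = 7.68°C, giving 14.94°C.
Environment:
  From 400 m to 1300 m (environment, lower layer): cools by 3.7 × 0.9 = 3.33°C, giving 26.97°C.
  From 1300 m to 2400 m (environment, upper layer): cools by 6.4 × 1.1 = 7.04°C, giving 19.93°C.
T_parcel − T_env = 14.94 − 19.93 = -4.99°C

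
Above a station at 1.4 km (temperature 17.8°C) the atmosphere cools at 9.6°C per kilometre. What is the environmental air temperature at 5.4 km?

-20.6°C

1400–5400 m, environmental: Δz = 4 km ⇒ ΔT = -38.4°C; T = -20.6°C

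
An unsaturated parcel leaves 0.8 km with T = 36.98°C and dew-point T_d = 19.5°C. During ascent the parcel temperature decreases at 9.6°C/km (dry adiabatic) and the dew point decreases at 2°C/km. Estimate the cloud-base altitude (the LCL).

3.1 km

T and T_d converge at 9.6 − 2 = 7.6°C per km
Height above start = (36.98 − 19.5) / 7.6 = 2.3 km
LCL altitude = 800 m + 2300 m = 3100 m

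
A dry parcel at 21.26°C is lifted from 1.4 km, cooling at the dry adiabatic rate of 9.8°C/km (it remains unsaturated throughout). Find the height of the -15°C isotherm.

5.1 km

Height above start = (21.26 − (-15)) / 9.8 = 3.7 km
Altitude = 1400 m + 3700 m = 5100 m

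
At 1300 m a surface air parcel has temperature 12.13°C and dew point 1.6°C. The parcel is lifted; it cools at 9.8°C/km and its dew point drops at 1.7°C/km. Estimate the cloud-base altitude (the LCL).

2600 m

T and T_d converge at 9.8 − 1.7 = 8.1°C per km
Height above start = (12.13 − 1.6) / 8.1 = 1.3 km
LCL altitude = 1300 m + 1300 m = 2600 m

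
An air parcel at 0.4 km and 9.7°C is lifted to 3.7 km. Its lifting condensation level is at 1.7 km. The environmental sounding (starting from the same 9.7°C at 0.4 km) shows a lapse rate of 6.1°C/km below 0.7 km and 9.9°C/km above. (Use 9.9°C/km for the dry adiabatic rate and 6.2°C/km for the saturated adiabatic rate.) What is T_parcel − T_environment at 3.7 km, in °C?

+6.26°C (parcel warmer than environment)

Parcel:
  Dry to 1700 m: -9.9 × 1.3 km = -12.87°C, so T = -3.17°C.
  Saturated to 3700 m: -6.2 × 2 km = -12.4°C, so T = -15.57°C.
Environment:
  Environment, lower layer to 700 m: -6.1 × 0.3 km = -1.83°C, so T = 7.87°C.
  Environment, upper layer to 3700 m: -9.9 × 3 km = -29.7°C, so T = -21.83°C.
T_parcel − T_env = -15.57 − (-21.83) = +6.26°C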